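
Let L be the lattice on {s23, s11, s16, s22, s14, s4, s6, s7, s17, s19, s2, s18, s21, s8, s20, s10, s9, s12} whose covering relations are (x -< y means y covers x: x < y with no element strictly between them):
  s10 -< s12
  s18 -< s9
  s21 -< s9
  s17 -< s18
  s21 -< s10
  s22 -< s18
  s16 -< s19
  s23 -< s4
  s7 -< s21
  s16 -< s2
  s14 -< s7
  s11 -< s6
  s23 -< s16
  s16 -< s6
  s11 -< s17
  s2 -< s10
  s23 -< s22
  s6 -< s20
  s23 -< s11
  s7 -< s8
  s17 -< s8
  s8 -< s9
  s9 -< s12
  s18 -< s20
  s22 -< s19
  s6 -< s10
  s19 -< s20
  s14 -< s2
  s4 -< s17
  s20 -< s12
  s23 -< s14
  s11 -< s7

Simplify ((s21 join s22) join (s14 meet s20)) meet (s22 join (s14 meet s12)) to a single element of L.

s21 ∨ s22 = s9
s14 ∧ s20 = s23
s9 ∨ s23 = s9
s14 ∧ s12 = s14
s22 ∨ s14 = s9
s9 ∧ s9 = s9

s9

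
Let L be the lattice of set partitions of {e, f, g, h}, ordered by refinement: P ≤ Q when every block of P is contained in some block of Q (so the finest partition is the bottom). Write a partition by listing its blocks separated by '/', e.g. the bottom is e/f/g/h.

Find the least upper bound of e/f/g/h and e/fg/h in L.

e/fg/h

The join of e/f/g/h and e/fg/h merges any blocks that overlap across the partitions, giving e/fg/h.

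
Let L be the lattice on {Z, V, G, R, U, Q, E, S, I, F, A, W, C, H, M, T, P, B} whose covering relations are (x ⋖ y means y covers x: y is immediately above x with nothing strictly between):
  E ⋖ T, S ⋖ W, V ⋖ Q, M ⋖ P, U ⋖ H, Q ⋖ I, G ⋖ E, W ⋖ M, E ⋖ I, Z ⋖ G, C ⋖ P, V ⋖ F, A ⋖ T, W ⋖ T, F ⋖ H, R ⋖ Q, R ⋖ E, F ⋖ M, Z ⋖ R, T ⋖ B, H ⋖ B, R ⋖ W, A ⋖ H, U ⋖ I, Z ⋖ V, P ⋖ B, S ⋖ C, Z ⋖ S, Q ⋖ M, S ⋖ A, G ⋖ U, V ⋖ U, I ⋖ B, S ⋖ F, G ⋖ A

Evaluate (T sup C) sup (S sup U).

B

T ∨ C = B
S ∨ U = H
B ∨ H = B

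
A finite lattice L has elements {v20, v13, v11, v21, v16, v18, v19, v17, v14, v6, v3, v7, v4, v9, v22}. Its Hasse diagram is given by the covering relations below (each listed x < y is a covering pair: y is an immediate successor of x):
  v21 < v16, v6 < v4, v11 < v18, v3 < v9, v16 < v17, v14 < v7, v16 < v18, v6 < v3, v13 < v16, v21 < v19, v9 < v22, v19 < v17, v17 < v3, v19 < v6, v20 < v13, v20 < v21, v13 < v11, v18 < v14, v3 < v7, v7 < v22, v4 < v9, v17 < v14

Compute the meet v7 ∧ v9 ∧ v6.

v6

Common lower bounds of {v7, v9, v6}: v19, v20, v21, v6.
The greatest among these is v6.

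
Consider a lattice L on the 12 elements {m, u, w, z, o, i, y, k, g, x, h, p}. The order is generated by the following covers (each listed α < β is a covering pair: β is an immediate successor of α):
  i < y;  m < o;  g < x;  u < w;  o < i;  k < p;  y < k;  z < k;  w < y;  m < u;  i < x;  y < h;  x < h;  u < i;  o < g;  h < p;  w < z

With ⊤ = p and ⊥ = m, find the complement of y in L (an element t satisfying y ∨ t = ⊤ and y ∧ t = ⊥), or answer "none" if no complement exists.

For every candidate t, either y ∨ t ≠ p or y ∧ t ≠ m; no complement exists.

none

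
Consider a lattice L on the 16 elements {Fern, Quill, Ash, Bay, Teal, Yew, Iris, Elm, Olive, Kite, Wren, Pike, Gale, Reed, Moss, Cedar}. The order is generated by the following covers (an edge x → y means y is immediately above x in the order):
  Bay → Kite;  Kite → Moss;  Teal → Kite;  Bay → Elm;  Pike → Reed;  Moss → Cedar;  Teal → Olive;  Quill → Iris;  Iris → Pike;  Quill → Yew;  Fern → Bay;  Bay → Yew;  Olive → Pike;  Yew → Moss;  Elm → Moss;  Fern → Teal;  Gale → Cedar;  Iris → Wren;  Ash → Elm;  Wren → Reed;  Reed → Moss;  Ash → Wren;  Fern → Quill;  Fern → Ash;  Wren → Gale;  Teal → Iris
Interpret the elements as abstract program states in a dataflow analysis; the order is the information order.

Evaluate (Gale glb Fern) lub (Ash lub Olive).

Gale ∧ Fern = Fern
Ash ∨ Olive = Reed
Fern ∨ Reed = Reed

Reed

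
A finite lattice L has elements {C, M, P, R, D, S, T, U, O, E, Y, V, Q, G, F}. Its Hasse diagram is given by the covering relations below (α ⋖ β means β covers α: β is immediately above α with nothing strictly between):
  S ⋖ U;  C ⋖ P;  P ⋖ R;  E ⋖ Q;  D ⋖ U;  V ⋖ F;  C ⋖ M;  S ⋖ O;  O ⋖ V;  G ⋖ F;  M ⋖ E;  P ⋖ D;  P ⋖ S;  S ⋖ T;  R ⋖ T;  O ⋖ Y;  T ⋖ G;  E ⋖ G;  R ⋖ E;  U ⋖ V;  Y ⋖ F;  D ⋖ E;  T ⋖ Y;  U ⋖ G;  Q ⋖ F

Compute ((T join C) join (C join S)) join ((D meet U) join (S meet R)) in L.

G

T ∨ C = T
C ∨ S = S
T ∨ S = T
D ∧ U = D
S ∧ R = P
D ∨ P = D
T ∨ D = G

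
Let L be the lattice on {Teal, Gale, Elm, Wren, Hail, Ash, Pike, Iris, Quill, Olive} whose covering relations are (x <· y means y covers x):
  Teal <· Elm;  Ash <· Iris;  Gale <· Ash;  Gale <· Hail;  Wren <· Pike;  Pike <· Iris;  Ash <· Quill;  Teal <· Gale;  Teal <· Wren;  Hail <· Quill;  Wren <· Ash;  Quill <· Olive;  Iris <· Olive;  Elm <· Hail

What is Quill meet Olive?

Common lower bounds of {Quill, Olive}: Ash, Elm, Gale, Hail, Quill, Teal, Wren.
The greatest among these is Quill.

Quill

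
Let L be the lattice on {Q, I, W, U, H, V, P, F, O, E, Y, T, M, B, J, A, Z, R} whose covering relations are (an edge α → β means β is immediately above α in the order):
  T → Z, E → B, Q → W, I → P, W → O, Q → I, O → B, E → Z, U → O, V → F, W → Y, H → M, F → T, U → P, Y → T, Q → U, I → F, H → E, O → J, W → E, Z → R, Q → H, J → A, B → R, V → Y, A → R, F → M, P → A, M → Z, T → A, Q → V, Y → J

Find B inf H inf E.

Common lower bounds of {B, H, E}: H, Q.
The greatest among these is H.

H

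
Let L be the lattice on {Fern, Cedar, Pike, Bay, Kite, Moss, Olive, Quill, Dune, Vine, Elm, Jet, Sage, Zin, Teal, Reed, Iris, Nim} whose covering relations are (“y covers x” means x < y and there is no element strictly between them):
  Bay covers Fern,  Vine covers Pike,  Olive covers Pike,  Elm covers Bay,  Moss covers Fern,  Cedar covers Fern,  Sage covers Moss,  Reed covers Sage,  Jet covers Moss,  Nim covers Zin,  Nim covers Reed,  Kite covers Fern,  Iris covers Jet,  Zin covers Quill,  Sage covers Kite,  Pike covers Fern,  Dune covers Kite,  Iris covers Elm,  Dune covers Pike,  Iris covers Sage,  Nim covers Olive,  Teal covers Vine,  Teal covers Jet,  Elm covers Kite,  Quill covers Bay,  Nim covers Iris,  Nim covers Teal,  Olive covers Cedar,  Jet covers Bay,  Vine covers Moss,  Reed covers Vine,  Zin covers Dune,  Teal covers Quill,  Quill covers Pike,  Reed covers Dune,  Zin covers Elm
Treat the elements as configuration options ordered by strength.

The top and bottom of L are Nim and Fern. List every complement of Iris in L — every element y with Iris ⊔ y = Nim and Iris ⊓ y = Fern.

Need y with Iris ∨ y = Nim and Iris ∧ y = Fern.
Checking each element gives: Cedar, Olive, Pike.

Cedar, Olive, Pike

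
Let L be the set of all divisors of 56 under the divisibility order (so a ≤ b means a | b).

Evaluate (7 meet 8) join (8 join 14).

7 ∧ 8 = 1
8 ∨ 14 = 56
1 ∨ 56 = 56

56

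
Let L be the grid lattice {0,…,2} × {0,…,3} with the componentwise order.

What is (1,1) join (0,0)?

In a product of chains, the join is componentwise max, giving (1,1).

(1,1)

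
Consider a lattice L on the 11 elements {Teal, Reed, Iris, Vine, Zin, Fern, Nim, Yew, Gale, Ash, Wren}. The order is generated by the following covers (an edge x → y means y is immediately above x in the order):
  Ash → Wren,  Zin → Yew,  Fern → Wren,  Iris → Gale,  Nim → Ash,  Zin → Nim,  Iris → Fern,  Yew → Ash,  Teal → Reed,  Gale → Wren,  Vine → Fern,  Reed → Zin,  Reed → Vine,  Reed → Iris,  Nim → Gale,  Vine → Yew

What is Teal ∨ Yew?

Yew

Common upper bounds of {Teal, Yew}: Ash, Wren, Yew.
The least among these is Yew.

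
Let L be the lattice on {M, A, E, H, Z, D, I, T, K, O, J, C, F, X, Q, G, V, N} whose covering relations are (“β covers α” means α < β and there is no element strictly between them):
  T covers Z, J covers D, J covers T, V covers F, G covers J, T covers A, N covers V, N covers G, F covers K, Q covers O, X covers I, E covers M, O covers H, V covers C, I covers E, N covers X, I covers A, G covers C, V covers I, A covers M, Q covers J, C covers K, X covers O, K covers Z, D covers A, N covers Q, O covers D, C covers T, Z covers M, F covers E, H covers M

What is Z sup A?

T

Common upper bounds of {Z, A}: C, G, J, N, Q, T, V.
The least among these is T.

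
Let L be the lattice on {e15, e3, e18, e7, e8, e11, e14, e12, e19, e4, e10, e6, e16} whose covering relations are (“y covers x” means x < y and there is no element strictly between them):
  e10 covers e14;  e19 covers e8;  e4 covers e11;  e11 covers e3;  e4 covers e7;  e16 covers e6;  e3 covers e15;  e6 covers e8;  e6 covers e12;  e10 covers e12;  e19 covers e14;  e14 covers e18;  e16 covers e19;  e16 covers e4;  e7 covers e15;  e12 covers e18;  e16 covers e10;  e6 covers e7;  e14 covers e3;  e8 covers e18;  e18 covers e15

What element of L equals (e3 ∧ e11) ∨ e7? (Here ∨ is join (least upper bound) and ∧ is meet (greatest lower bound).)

e3 ∧ e11 = e3
e3 ∨ e7 = e4

e4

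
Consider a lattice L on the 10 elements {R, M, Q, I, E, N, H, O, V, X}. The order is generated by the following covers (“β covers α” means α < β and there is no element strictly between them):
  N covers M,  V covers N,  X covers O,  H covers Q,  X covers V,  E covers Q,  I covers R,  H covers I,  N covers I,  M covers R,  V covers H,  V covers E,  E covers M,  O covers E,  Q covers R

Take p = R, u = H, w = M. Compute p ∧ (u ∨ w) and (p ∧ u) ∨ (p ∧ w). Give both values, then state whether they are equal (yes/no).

R; R; yes

u ∨ w = V, so p ∧ (u ∨ w) = R ∧ V = R.
p ∧ u = R and p ∧ w = R, so (p ∧ u) ∨ (p ∧ w) = R ∨ R = R.
Equal: yes.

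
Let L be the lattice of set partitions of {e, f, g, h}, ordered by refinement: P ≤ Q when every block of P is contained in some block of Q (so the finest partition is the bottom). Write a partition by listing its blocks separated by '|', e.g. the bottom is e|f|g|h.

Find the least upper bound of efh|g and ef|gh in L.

The join of efh|g and ef|gh merges any blocks that overlap across the partitions, giving efgh.

efgh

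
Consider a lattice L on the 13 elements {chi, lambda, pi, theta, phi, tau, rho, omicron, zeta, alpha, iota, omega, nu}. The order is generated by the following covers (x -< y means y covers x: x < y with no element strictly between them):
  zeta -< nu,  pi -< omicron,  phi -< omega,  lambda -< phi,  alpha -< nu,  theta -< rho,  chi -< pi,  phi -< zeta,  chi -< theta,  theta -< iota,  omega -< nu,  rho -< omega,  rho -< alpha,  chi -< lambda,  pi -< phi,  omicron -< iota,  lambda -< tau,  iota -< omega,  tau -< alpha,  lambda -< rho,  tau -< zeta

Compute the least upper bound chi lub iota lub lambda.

omega

Common upper bounds of {chi, iota, lambda}: nu, omega.
The least among these is omega.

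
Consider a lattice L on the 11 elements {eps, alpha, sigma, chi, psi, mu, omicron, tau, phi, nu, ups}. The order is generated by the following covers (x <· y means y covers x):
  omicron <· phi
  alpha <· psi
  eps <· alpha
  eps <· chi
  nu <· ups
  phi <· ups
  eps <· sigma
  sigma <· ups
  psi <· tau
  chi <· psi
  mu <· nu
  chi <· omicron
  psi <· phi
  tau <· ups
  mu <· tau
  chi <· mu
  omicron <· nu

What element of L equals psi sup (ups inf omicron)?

ups ∧ omicron = omicron
psi ∨ omicron = phi

phi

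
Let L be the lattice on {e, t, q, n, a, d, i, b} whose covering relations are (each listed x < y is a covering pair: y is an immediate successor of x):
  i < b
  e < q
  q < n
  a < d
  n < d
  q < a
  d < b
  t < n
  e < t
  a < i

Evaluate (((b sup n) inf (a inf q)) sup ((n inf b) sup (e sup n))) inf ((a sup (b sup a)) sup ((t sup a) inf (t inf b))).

b ∨ n = b
a ∧ q = q
b ∧ q = q
n ∧ b = n
e ∨ n = n
n ∨ n = n
q ∨ n = n
b ∨ a = b
a ∨ b = b
t ∨ a = d
t ∧ b = t
d ∧ t = t
b ∨ t = b
n ∧ b = n

n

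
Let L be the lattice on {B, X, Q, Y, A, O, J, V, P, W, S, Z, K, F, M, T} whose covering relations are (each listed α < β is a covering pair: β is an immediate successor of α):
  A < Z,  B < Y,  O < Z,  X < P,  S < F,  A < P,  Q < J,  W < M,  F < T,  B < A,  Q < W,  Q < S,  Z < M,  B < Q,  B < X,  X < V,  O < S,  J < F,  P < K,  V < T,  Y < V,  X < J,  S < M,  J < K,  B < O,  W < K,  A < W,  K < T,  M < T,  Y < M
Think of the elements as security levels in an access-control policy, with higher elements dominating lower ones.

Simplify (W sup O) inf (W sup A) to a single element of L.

W

W ∨ O = M
W ∨ A = W
M ∧ W = W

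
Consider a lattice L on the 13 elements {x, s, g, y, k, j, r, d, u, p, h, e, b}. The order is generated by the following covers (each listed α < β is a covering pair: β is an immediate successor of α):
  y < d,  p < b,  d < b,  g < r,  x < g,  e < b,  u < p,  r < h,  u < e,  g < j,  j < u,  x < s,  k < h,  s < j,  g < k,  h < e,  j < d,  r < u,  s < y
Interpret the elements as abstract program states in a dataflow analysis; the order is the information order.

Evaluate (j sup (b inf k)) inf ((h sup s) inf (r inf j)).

b ∧ k = k
j ∨ k = e
h ∨ s = e
r ∧ j = g
e ∧ g = g
e ∧ g = g

g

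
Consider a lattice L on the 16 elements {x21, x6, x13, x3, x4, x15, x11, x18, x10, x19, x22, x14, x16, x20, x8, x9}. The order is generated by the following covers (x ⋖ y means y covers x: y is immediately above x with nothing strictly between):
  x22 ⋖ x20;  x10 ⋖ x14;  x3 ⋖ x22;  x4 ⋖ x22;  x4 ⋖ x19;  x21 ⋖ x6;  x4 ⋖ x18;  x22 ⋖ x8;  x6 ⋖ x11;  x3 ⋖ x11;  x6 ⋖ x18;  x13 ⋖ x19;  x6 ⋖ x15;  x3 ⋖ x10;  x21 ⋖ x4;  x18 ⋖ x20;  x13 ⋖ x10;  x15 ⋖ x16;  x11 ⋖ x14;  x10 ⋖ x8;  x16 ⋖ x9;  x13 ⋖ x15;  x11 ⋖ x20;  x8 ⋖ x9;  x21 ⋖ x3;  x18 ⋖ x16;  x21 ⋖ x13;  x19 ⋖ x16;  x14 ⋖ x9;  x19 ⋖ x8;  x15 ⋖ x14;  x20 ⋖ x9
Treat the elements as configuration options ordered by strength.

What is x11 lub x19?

Common upper bounds of {x11, x19}: x9.
The least among these is x9.

x9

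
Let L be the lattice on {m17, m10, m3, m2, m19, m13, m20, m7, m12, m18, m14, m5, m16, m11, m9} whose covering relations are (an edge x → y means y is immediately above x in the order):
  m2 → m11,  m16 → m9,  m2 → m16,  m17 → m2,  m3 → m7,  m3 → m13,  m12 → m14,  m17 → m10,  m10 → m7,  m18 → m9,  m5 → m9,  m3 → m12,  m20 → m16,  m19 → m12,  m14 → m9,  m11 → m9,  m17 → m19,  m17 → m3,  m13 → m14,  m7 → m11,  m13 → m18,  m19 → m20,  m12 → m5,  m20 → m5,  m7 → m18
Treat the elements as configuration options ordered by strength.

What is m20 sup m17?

m20

Common upper bounds of {m20, m17}: m16, m20, m5, m9.
The least among these is m20.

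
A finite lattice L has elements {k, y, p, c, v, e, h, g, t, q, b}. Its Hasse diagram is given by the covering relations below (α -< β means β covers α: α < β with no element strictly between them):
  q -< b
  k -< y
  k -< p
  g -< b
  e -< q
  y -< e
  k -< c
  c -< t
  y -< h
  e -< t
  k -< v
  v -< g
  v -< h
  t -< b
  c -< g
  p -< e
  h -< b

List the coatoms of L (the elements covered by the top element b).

The coatoms are exactly the elements covered by b: g, h, q, t.

g, h, q, t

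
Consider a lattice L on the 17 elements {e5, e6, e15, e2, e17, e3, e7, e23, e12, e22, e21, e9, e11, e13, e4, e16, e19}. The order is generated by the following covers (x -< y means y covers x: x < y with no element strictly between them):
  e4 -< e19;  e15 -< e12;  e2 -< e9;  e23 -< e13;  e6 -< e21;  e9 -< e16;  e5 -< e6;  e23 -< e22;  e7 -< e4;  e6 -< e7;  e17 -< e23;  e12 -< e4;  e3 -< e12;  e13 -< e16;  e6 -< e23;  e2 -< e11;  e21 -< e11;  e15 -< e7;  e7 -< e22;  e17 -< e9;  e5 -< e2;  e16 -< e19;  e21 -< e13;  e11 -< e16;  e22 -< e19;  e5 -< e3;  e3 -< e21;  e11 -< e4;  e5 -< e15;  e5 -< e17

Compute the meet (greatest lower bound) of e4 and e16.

Common lower bounds of {e4, e16}: e11, e2, e21, e3, e5, e6.
The greatest among these is e11.

e11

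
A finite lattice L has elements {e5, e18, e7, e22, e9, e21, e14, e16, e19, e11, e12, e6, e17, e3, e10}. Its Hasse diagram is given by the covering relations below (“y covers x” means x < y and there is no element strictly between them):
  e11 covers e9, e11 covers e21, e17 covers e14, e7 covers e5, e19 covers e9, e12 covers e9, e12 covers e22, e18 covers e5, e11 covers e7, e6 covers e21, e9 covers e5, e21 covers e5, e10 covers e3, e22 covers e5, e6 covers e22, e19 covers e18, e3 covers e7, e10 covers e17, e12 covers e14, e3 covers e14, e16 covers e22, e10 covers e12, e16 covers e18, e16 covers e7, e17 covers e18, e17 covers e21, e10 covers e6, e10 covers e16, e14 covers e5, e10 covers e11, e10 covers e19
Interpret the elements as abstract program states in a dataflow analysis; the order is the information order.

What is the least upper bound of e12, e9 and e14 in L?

Common upper bounds of {e12, e9, e14}: e10, e12.
The least among these is e12.

e12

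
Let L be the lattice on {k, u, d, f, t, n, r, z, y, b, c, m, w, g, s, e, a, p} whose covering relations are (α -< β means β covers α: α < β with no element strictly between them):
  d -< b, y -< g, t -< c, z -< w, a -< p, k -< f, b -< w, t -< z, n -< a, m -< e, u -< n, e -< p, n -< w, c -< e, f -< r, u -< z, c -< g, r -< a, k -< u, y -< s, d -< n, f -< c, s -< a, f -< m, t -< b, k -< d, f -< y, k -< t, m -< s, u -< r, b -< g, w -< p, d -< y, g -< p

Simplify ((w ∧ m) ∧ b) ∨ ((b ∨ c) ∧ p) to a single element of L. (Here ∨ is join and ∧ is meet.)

w ∧ m = k
k ∧ b = k
b ∨ c = g
g ∧ p = g
k ∨ g = g

g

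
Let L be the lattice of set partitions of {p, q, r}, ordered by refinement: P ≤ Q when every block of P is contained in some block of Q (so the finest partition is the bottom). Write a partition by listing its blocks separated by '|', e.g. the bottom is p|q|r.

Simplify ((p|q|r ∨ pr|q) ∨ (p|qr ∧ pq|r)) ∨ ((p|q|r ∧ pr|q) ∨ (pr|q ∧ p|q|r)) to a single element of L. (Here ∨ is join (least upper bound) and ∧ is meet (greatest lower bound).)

pr|q

p|q|r ∨ pr|q = pr|q
p|qr ∧ pq|r = p|q|r
pr|q ∨ p|q|r = pr|q
p|q|r ∧ pr|q = p|q|r
pr|q ∧ p|q|r = p|q|r
p|q|r ∨ p|q|r = p|q|r
pr|q ∨ p|q|r = pr|q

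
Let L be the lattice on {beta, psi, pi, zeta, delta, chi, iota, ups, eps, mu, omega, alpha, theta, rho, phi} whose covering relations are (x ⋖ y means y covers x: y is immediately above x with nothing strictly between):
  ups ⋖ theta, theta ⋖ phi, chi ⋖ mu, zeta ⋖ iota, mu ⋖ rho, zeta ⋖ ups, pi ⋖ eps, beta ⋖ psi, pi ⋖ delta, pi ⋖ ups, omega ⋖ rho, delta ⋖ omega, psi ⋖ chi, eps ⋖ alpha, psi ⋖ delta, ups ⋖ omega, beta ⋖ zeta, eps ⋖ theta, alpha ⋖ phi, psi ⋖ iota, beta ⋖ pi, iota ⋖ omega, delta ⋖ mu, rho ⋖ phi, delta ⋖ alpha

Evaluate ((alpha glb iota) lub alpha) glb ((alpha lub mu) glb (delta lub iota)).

delta

alpha ∧ iota = psi
psi ∨ alpha = alpha
alpha ∨ mu = phi
delta ∨ iota = omega
phi ∧ omega = omega
alpha ∧ omega = delta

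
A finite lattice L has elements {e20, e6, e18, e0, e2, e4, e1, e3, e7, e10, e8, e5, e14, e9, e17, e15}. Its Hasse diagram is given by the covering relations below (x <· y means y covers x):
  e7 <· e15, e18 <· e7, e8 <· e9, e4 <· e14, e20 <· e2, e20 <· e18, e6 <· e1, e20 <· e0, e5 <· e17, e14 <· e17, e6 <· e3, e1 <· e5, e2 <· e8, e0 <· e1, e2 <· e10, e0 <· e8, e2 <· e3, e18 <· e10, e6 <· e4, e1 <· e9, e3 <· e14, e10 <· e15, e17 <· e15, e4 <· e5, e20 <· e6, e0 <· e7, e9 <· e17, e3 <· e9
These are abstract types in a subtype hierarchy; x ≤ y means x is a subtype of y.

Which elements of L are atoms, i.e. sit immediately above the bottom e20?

The atoms are exactly the elements that cover e20: e0, e18, e2, e6.

e0, e18, e2, e6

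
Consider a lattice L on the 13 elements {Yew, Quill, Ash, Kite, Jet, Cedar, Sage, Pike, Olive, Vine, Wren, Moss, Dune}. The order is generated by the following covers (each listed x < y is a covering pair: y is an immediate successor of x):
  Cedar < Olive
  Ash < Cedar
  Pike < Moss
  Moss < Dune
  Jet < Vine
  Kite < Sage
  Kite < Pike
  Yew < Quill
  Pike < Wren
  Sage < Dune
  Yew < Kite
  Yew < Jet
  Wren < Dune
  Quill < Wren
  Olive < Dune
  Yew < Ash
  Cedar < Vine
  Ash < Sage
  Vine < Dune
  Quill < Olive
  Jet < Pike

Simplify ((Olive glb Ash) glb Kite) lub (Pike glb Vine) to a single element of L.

Jet

Olive ∧ Ash = Ash
Ash ∧ Kite = Yew
Pike ∧ Vine = Jet
Yew ∨ Jet = Jet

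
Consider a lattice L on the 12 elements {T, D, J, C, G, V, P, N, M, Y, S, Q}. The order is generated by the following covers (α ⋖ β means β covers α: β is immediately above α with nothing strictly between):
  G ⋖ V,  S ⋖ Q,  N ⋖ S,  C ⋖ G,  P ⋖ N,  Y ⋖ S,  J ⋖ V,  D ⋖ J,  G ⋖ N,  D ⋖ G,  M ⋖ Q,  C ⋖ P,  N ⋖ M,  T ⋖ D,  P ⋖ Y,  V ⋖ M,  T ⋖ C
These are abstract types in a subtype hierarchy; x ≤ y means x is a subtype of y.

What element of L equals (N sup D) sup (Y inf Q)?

S

N ∨ D = N
Y ∧ Q = Y
N ∨ Y = S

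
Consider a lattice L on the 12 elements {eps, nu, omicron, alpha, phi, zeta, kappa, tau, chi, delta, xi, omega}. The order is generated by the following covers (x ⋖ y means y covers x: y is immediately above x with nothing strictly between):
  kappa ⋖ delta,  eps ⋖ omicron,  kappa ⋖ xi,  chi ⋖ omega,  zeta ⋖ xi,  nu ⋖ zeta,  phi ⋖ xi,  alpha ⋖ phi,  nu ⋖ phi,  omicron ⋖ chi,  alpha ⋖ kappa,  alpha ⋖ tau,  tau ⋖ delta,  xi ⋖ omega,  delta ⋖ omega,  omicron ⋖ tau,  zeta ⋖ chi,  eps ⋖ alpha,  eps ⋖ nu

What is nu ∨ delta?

omega

Common upper bounds of {nu, delta}: omega.
The least among these is omega.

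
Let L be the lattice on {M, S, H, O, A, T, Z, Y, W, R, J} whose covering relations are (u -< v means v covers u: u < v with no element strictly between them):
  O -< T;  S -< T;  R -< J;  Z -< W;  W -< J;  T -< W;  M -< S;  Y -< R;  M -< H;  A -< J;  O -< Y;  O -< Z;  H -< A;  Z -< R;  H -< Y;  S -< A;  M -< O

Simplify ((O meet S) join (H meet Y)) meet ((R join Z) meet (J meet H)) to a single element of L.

H

O ∧ S = M
H ∧ Y = H
M ∨ H = H
R ∨ Z = R
J ∧ H = H
R ∧ H = H
H ∧ H = H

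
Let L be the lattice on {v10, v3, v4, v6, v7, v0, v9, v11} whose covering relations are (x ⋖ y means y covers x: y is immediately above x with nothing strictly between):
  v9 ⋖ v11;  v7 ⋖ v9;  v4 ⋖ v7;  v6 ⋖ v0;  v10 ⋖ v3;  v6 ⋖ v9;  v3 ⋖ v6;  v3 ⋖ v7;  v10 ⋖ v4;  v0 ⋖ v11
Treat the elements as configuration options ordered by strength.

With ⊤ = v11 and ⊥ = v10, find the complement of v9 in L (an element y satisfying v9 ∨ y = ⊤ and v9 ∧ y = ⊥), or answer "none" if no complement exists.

For every candidate y, either v9 ∨ y ≠ v11 or v9 ∧ y ≠ v10; no complement exists.

none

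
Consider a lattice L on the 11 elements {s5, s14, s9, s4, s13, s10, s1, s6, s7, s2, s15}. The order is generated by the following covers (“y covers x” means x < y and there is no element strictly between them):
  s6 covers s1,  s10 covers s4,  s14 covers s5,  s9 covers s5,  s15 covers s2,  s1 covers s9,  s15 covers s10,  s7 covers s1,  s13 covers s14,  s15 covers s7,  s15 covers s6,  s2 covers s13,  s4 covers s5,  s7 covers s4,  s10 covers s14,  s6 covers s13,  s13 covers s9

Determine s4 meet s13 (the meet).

s5

Common lower bounds of {s4, s13}: s5.
The greatest among these is s5.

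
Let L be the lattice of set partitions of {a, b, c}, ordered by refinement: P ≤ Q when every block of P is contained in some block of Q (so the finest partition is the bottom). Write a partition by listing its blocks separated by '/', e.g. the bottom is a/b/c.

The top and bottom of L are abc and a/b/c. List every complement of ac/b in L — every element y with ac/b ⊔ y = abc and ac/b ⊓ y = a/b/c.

a/bc, ab/c

Need y with ac/b ∨ y = abc and ac/b ∧ y = a/b/c.
Checking each element gives: a/bc, ab/c.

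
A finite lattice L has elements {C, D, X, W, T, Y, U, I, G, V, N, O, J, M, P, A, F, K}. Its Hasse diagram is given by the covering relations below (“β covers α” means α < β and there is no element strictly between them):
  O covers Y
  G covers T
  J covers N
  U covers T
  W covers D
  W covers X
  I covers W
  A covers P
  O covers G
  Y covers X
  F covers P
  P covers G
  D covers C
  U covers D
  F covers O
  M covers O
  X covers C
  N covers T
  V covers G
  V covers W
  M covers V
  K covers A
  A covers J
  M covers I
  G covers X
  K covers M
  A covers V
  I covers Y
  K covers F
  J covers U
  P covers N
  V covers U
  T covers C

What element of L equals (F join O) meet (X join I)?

Y

F ∨ O = F
X ∨ I = I
F ∧ I = Y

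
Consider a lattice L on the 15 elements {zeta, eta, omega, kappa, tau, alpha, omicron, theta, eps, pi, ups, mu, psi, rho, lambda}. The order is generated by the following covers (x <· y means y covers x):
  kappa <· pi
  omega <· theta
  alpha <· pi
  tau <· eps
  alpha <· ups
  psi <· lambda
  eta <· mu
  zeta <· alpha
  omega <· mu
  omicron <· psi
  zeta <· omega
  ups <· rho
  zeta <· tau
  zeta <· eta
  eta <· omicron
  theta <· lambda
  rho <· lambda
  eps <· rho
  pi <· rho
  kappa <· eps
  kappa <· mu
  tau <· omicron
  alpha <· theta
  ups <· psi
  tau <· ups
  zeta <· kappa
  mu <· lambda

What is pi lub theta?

lambda

Common upper bounds of {pi, theta}: lambda.
The least among these is lambda.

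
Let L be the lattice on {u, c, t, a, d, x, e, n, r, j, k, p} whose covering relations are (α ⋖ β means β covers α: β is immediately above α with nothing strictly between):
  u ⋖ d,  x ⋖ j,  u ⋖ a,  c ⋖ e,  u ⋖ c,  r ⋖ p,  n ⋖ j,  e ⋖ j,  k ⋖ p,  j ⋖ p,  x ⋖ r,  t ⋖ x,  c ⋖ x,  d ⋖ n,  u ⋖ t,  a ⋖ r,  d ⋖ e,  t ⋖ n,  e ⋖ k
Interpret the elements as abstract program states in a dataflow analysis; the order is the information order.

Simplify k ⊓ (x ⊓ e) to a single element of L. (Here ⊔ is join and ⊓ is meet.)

x ∧ e = c
k ∧ c = c

c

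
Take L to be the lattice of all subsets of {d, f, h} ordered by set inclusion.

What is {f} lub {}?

Under ⊆, join is union: {f} ∪ {} = {f}.

{f}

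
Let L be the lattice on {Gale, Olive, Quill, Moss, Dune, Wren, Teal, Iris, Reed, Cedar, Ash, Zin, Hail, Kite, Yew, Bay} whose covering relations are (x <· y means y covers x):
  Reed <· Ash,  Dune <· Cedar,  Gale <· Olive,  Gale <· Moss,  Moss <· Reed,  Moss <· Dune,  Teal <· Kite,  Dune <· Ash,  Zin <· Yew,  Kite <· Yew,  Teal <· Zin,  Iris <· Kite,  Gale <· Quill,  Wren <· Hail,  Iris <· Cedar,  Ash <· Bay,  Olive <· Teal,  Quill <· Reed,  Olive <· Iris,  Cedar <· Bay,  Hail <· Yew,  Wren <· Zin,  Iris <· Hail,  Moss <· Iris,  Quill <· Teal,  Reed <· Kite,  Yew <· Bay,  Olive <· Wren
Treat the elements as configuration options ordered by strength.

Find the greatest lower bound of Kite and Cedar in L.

Iris

Common lower bounds of {Kite, Cedar}: Gale, Iris, Moss, Olive.
The greatest among these is Iris.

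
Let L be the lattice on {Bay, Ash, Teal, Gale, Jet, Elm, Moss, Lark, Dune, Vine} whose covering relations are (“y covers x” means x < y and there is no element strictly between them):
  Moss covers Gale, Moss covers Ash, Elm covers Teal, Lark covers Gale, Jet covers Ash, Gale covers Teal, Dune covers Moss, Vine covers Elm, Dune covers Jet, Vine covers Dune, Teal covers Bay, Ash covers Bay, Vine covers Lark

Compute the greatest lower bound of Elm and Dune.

Teal

Common lower bounds of {Elm, Dune}: Bay, Teal.
The greatest among these is Teal.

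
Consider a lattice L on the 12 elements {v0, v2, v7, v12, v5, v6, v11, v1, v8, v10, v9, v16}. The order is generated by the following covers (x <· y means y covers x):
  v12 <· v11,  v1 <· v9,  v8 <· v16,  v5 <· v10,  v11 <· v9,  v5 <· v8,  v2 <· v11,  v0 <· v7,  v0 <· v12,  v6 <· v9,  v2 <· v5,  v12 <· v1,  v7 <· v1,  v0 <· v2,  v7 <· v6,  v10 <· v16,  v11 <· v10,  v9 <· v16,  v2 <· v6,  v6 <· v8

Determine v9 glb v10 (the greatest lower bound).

Common lower bounds of {v9, v10}: v0, v11, v12, v2.
The greatest among these is v11.

v11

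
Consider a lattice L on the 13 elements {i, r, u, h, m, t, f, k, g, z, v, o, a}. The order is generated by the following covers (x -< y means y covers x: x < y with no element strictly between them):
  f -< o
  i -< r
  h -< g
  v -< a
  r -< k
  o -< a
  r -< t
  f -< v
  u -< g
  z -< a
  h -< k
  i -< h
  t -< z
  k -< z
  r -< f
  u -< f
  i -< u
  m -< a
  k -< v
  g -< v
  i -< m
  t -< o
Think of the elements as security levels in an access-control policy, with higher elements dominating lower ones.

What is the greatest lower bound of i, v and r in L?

Common lower bounds of {i, v, r}: i.
The greatest among these is i.

i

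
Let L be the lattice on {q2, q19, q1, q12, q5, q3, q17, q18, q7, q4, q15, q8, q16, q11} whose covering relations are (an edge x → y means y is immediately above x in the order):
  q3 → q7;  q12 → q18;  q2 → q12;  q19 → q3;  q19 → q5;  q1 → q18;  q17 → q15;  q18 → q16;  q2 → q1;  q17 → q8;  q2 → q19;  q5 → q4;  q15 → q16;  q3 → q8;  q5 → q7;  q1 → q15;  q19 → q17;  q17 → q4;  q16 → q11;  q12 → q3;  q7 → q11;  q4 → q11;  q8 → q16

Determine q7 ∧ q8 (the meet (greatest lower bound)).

q3

Common lower bounds of {q7, q8}: q12, q19, q2, q3.
The greatest among these is q3.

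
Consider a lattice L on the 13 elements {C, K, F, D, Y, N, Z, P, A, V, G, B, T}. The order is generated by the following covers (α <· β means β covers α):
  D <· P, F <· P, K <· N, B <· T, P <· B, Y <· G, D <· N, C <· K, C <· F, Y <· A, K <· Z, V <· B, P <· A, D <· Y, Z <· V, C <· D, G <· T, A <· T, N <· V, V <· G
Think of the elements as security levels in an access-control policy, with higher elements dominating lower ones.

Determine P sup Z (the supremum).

Common upper bounds of {P, Z}: B, T.
The least among these is B.

B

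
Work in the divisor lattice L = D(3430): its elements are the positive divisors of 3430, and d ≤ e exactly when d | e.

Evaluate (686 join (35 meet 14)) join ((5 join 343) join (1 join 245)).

35 ∧ 14 = 7
686 ∨ 7 = 686
5 ∨ 343 = 1715
1 ∨ 245 = 245
1715 ∨ 245 = 1715
686 ∨ 1715 = 3430

3430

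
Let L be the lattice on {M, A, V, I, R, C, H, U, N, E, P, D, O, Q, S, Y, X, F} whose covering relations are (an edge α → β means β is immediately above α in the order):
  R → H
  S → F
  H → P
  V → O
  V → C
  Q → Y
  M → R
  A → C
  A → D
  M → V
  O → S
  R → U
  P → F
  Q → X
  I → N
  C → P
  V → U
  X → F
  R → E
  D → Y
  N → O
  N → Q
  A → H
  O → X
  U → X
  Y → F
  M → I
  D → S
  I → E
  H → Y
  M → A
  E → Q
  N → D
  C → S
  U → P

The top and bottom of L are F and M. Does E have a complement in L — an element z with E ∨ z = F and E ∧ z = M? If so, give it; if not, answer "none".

Need z with E ∨ z = F and E ∧ z = M.
Checking each element gives: C.

C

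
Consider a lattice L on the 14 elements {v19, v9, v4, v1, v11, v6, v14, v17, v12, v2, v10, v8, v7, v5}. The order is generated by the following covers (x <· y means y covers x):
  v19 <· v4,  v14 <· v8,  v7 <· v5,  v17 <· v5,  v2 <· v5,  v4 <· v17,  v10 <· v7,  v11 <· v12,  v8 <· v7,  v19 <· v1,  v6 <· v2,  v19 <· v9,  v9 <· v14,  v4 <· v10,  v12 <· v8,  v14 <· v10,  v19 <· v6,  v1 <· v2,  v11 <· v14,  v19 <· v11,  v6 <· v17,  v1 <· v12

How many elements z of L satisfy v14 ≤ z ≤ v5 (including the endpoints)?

The interval [v14, v5] = {v10, v14, v5, v7, v8}, which has 5 elements.

5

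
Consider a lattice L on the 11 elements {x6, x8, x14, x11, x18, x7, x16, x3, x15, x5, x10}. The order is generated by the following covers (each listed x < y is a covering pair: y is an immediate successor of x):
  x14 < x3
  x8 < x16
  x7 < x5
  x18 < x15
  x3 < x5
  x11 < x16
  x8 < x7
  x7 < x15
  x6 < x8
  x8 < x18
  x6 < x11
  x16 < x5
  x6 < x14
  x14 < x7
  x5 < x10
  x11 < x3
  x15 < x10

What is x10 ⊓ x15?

x15

Common lower bounds of {x10, x15}: x14, x15, x18, x6, x7, x8.
The greatest among these is x15.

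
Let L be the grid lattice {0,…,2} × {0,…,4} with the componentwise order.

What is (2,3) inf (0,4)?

(0,3)

Common lower bounds of {(2,3), (0,4)}: (0,0), (0,1), (0,2), (0,3).
The greatest among these is (0,3).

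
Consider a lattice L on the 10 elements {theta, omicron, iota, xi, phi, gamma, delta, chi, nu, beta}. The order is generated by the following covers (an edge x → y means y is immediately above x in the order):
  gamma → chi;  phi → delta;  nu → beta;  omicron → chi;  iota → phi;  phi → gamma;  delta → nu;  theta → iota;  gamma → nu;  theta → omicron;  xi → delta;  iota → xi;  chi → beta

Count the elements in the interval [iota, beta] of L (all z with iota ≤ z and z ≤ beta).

The interval [iota, beta] = {beta, chi, delta, gamma, iota, nu, phi, xi}, which has 8 elements.

8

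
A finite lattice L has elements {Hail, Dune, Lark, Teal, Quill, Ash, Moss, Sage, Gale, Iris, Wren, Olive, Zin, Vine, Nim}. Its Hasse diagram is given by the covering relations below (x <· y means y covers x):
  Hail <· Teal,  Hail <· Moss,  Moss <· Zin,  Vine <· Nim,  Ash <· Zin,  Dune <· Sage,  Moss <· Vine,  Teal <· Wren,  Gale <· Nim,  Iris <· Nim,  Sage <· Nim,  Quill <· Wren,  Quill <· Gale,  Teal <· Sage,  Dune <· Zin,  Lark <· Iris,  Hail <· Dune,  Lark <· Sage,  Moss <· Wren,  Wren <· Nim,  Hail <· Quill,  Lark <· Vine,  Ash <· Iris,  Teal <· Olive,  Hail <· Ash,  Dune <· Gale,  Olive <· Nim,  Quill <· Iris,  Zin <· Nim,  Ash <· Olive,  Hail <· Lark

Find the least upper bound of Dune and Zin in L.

Common upper bounds of {Dune, Zin}: Nim, Zin.
The least among these is Zin.

Zin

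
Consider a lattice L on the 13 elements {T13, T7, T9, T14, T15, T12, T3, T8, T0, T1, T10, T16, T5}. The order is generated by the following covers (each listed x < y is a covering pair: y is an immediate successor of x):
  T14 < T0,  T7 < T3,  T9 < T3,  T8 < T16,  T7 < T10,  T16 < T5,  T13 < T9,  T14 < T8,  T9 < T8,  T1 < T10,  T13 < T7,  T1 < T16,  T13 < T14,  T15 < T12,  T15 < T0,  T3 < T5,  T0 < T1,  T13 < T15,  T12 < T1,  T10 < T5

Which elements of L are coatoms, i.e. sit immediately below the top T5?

T10, T16, T3

The coatoms are exactly the elements covered by T5: T10, T16, T3.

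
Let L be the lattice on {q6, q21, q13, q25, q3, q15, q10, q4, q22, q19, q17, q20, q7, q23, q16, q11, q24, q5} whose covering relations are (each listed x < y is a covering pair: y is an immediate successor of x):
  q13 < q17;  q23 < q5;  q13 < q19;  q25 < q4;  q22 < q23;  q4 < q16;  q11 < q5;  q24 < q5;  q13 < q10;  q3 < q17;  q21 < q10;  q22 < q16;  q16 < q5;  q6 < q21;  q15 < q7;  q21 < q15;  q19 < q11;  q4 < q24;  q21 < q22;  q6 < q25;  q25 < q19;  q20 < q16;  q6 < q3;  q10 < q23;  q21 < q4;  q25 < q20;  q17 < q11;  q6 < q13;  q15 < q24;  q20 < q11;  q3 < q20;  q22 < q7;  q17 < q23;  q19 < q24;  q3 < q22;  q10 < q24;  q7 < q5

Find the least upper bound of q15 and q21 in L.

Common upper bounds of {q15, q21}: q15, q24, q5, q7.
The least among these is q15.

q15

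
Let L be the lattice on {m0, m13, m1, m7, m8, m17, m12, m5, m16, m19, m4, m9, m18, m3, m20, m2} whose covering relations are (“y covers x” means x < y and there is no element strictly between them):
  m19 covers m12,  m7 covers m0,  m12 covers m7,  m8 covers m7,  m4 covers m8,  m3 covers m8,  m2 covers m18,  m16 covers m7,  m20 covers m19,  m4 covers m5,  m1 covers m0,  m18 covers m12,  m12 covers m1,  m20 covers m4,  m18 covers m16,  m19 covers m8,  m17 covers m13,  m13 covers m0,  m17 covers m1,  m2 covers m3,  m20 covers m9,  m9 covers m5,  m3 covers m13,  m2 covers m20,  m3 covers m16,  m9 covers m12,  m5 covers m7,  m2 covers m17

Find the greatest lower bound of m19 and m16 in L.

m7

Common lower bounds of {m19, m16}: m0, m7.
The greatest among these is m7.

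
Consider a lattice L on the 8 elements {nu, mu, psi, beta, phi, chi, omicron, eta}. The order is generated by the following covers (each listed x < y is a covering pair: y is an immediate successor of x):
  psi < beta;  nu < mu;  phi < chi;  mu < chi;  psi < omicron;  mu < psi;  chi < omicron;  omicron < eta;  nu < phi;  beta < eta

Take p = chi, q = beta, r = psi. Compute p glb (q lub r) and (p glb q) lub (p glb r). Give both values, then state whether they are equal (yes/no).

q lub r = beta, so p glb (q lub r) = chi glb beta = mu.
p glb q = mu and p glb r = mu, so (p glb q) lub (p glb r) = mu lub mu = mu.
Equal: yes.

mu; mu; yes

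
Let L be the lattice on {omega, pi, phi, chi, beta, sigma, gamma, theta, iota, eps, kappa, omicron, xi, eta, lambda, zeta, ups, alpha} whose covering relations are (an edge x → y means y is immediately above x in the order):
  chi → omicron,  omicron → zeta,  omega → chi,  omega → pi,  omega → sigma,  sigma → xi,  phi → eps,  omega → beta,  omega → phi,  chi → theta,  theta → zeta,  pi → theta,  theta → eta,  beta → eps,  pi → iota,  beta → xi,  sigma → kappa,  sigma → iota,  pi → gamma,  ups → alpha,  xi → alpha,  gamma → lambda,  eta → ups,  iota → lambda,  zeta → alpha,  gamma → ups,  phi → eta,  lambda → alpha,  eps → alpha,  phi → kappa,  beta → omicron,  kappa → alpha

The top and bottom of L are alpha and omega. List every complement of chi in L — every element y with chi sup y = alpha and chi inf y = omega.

Need y with chi ∨ y = alpha and chi ∧ y = omega.
Checking each element gives: eps, iota, kappa, lambda, sigma, xi.

eps, iota, kappa, lambda, sigma, xi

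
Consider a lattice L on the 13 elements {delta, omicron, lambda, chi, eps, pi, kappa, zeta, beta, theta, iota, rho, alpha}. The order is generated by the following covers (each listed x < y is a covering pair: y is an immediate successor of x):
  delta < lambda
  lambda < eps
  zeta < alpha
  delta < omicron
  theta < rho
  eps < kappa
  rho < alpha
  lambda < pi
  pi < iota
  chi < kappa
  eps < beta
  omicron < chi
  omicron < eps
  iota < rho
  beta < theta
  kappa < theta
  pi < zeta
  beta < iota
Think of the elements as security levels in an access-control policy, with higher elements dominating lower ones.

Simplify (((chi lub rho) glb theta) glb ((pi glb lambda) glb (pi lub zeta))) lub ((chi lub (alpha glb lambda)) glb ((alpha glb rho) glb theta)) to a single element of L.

chi ∨ rho = rho
rho ∧ theta = theta
pi ∧ lambda = lambda
pi ∨ zeta = zeta
lambda ∧ zeta = lambda
theta ∧ lambda = lambda
alpha ∧ lambda = lambda
chi ∨ lambda = kappa
alpha ∧ rho = rho
rho ∧ theta = theta
kappa ∧ theta = kappa
lambda ∨ kappa = kappa

kappa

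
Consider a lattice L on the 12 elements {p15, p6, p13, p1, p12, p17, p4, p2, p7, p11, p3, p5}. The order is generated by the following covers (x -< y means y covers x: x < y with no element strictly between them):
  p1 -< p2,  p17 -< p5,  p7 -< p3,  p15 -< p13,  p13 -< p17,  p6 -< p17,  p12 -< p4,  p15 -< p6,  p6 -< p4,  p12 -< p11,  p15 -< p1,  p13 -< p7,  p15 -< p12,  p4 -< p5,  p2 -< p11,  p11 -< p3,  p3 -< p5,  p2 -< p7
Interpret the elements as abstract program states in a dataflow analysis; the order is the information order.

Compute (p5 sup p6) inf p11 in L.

p11

p5 ∨ p6 = p5
p5 ∧ p11 = p11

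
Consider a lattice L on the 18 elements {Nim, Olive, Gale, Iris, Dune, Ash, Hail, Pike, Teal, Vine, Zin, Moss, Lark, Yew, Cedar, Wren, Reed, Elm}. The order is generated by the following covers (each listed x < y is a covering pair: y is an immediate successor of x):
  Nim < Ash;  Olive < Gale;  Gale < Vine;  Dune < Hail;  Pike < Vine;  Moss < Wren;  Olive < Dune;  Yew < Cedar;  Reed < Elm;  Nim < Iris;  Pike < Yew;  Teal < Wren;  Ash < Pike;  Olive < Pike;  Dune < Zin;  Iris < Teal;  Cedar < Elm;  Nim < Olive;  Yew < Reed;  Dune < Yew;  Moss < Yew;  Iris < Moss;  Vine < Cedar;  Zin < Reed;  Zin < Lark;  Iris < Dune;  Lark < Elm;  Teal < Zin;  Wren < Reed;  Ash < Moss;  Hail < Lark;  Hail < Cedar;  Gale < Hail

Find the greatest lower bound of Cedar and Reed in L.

Common lower bounds of {Cedar, Reed}: Ash, Dune, Iris, Moss, Nim, Olive, Pike, Yew.
The greatest among these is Yew.

Yew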